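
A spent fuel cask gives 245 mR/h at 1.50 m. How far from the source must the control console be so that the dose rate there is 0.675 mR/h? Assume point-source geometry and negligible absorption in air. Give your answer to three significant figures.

28.6 m

Using I₁d₁² = I₂d₂², d₂ = d₁·√(I₁/I₂).
I₁/I₂ = 245/0.675 = 363.0, so d₂ = 1.50 × √363.0 = 28.58 m.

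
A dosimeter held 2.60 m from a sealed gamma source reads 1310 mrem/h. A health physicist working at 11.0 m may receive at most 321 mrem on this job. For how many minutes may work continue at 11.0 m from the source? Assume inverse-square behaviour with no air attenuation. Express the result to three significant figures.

263 min

By the inverse-square law, rate at 11.0 m:
(2.60/11.0)² = 0.05587, so 1310 × 0.05587 = 73.19 mrem/h.
Stay time = 321 mrem ÷ 73.19 mrem/h = 4.386 h = 263.2 min.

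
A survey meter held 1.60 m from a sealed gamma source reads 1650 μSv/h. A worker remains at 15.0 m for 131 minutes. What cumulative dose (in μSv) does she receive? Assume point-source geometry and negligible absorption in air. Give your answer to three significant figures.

Applying the 1/r² law, rate at 15.0 m:
1650 × (1.60/15.0)² = 1650 × 0.01138 = 18.78 μSv/h.
Dose = rate × time = 18.78 μSv/h × 2.183 h = 41.00 μSv.

41.0 μSv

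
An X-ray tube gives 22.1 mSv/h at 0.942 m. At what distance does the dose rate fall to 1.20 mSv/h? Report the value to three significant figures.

4.04 m

By the inverse-square law, d₂ = d₁·√(I₁/I₂).
I₁/I₂ = 22.1/1.20 = 18.42, so d₂ = 0.942 × √18.42 = 4.043 m.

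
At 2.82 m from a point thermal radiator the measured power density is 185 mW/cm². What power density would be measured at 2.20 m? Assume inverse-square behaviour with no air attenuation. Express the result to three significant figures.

304 mW/cm²

Applying the 1/r² law, scaling from 2.82 m to 2.20 m:
185 × (2.82/2.20)² = 185 × 1.643 = 304.0 mW/cm².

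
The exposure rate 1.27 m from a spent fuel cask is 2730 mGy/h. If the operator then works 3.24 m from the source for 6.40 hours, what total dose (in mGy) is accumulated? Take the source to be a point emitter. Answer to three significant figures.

2680 mGy

Intensity scales as (d₁/d₂)², so rate at 3.24 m:
(1.27/3.24)² = 0.1536, so 2730 × 0.1536 = 419.3 mGy/h.
Dose = rate × time = 419.3 mGy/h × 6.400 h = 2684 mGy.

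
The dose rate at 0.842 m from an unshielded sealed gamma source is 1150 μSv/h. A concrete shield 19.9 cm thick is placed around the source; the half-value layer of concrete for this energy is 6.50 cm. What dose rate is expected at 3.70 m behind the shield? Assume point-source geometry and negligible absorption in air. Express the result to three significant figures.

Distance alone: (0.842/3.70)² = 0.05179, so 1150 × 0.05179 = 59.56 μSv/h.
Shield: 19.9/6.50 = 3.062 half-value layers → attenuation 2^(−3.062) = 0.1197.
Combined: 59.56 × 0.1197 = 7.129 μSv/h.

7.13 μSv/h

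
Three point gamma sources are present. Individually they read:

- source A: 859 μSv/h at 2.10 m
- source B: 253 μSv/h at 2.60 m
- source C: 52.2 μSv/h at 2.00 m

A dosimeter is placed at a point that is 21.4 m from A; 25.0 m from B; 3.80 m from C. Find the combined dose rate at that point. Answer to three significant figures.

25.5 μSv/h

By superposition, sum each source's inverse-square contribution:
A: 859 × (2.10/21.4)² = 8.272 μSv/h
B: 253 × (2.60/25.0)² = 2.736 μSv/h
C: 52.2 × (2.00/3.80)² = 14.46 μSv/h
Total = 8.272 + 2.736 + 14.46 = 25.47 μSv/h.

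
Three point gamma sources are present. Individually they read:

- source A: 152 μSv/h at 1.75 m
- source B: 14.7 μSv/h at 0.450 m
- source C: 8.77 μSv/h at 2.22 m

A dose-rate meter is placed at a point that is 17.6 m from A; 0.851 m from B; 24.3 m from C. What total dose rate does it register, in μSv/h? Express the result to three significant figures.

5.69 μSv/h

Each source contributes Iᵢ·(dᵢ/rᵢ)²; contributions add.
A: 152 × (1.75/17.6)² = 1.503 μSv/h
B: 14.7 × (0.450/0.851)² = 4.110 μSv/h
C: 8.77 × (2.22/24.3)² = 0.07320 μSv/h
Total = 1.503 + 4.110 + 0.07320 = 5.686 μSv/h.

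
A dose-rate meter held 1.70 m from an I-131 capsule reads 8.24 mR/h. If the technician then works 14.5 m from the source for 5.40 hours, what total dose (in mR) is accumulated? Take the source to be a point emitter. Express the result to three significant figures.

0.612 mR

By the inverse-square law, rate at 14.5 m:
(1.70/14.5)² = 0.01375, so 8.24 × 0.01375 = 0.1133 mR/h.
Dose = rate × time = 0.1133 mR/h × 5.400 h = 0.6118 mR.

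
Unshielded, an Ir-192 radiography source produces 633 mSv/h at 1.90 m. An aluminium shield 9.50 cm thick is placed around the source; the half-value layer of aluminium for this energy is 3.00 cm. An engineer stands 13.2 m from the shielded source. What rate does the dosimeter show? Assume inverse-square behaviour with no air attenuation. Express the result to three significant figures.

1.46 mSv/h

Distance alone: (1.90/13.2)² = 0.02072, so 633 × 0.02072 = 13.12 mSv/h.
Shield: 9.50/3.00 = 3.167 half-value layers → attenuation 2^(−3.167) = 0.1113.
Combined: 13.12 × 0.1113 = 1.460 mSv/h.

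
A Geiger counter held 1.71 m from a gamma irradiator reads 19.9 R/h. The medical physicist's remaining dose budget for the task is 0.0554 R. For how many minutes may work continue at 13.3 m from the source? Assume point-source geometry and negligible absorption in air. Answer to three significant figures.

10.1 min

Using I₁d₁² = I₂d₂², rate at 13.3 m:
(1.71/13.3)² = 0.01653, so 19.9 × 0.01653 = 0.3289 R/h.
Stay time = 0.0554 R ÷ 0.3289 R/h = 0.1684 h = 10.10 min.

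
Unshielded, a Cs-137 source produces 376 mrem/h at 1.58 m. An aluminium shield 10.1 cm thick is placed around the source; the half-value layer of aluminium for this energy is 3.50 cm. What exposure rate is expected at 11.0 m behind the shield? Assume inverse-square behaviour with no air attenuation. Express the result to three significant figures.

1.05 mrem/h

Distance alone: 376 × (1.58/11.0)² = 376 × 0.02063 = 7.757 mrem/h.
Shield: 10.1/3.50 = 2.886 half-value layers → attenuation 2^(−2.886) = 0.1353.
Combined: 7.757 × 0.1353 = 1.050 mrem/h.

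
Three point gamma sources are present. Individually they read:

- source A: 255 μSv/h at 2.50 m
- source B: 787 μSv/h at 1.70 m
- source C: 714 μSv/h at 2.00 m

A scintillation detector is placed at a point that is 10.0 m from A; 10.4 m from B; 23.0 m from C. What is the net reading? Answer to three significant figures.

42.4 μSv/h

By superposition, sum each source's inverse-square contribution:
A: 255 × (2.50/10.0)² = 15.94 μSv/h
B: 787 × (1.70/10.4)² = 21.03 μSv/h
C: 714 × (2.00/23.0)² = 5.399 μSv/h
Total = 15.94 + 21.03 + 5.399 = 42.37 μSv/h.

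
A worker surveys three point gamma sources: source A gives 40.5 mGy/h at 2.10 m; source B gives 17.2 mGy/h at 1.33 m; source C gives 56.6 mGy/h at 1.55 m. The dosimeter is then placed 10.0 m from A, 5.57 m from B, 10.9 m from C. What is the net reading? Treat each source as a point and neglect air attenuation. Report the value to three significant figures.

3.91 mGy/h

Each source contributes Iᵢ·(dᵢ/rᵢ)²; contributions add.
A: 40.5 × (2.10/10.0)² = 1.786 mGy/h
B: 17.2 × (1.33/5.57)² = 0.9807 mGy/h
C: 56.6 × (1.55/10.9)² = 1.145 mGy/h
Total = 1.786 + 0.9807 + 1.145 = 3.912 mGy/h.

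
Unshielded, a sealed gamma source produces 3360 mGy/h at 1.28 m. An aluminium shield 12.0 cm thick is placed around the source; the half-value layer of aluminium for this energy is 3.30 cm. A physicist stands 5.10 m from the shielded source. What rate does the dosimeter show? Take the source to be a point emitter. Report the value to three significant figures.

17.0 mGy/h

Distance alone: (1.28/5.10)² = 0.06299, so 3360 × 0.06299 = 211.6 mGy/h.
Shield: 12.0/3.30 = 3.636 half-value layers → attenuation 2^(−3.636) = 0.08044.
Combined: 211.6 × 0.08044 = 17.02 mGy/h.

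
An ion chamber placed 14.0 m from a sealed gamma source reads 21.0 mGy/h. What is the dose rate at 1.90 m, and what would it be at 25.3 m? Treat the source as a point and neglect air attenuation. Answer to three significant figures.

Applying the 1/r² law,
At 1.90 m: (14.0/1.90)² = 54.29, so 21.0 × 54.29 = 1140 mGy/h
At 25.3 m: 1140 × (1.90/25.3)² = 1140 × 0.005640 = 6.430 mGy/h.

1140 mGy/h; 6.43 mGy/h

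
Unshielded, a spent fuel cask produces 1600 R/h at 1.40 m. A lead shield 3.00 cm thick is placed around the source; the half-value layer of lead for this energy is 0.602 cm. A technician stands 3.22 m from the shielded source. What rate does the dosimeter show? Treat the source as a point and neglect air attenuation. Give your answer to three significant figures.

9.56 R/h

Distance alone: (1.40/3.22)² = 0.1890, so 1600 × 0.1890 = 302.4 R/h.
Shield: 3.00/0.602 = 4.983 half-value layers → attenuation 2^(−4.983) = 0.03162.
Combined: 302.4 × 0.03162 = 9.562 R/h.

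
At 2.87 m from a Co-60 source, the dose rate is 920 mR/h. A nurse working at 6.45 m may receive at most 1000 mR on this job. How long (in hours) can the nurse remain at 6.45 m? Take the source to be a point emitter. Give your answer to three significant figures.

Intensity scales as (d₁/d₂)², so rate at 6.45 m:
920 × (2.87/6.45)² = 920 × 0.1980 = 182.2 mR/h.
Stay time = 1000 mR ÷ 182.2 mR/h = 5.488 h.

5.49 h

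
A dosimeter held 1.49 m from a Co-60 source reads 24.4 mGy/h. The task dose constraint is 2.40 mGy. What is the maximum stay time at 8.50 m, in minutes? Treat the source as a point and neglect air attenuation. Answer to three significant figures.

192 min

Applying the 1/r² law, rate at 8.50 m:
(1.49/8.50)² = 0.03073, so 24.4 × 0.03073 = 0.7498 mGy/h.
Stay time = 2.40 mGy ÷ 0.7498 mGy/h = 3.201 h = 192.1 min.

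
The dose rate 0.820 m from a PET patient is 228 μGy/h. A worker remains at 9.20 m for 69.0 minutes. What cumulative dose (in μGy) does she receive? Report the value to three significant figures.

2.08 μGy

Applying the 1/r² law, rate at 9.20 m:
228 × (0.820/9.20)² = 228 × 0.007944 = 1.811 μGy/h.
Dose = rate × time = 1.811 μGy/h × 1.150 h = 2.083 μGy.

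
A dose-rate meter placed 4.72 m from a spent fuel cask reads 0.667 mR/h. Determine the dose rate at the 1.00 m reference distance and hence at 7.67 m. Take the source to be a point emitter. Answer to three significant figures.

14.9 mR/h; 0.253 mR/h

Intensity scales as (d₁/d₂)², so
At 1.00 m: (4.72/1.00)² = 22.28, so 0.667 × 22.28 = 14.86 mR/h
At 7.67 m: (1.00/7.67)² = 0.01700, so 14.86 × 0.01700 = 0.2526 mR/h.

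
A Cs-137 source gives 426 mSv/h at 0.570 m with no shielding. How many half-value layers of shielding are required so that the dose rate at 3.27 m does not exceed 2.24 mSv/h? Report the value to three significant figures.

2.53 half-value layers

At 3.27 m, distance alone gives (0.570/3.27)² = 0.03038, so 426 × 0.03038 = 12.94 mSv/h.
Further attenuation needed: 12.94/2.24 = 5.777.
n = log₂(5.777) = 2.530 half-value layers.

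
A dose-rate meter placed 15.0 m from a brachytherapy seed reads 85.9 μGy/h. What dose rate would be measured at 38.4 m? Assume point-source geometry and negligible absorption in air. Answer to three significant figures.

13.1 μGy/h

Since intensity falls as 1/r², scaling from 15.0 m to 38.4 m:
(15.0/38.4)² = 0.1526, so 85.9 × 0.1526 = 13.11 μGy/h.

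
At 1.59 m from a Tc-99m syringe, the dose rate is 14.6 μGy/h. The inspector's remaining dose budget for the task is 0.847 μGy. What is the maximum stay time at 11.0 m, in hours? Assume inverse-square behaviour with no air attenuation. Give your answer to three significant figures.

2.78 h

Since intensity falls as 1/r², rate at 11.0 m:
14.6 × (1.59/11.0)² = 14.6 × 0.02089 = 0.3050 μGy/h.
Stay time = 0.847 μGy ÷ 0.3050 μGy/h = 2.777 h.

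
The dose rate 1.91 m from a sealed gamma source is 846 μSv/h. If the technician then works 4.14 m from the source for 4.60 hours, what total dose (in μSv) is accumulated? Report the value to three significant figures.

828 μSv

By the inverse-square law, rate at 4.14 m:
846 × (1.91/4.14)² = 846 × 0.2128 = 180.0 μSv/h.
Dose = rate × time = 180.0 μSv/h × 4.600 h = 828.0 μSv.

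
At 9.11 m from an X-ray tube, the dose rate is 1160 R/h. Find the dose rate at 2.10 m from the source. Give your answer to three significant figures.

21800 R/h

Applying the 1/r² law, the rate at 2.10 m is
(9.11/2.10)² = 18.82, so 1160 × 18.82 = 21830 R/h.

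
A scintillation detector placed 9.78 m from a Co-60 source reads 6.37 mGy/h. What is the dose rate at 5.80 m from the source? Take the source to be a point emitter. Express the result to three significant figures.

Using I₁d₁² = I₂d₂², scaling from 9.78 m to 5.80 m:
6.37 × (9.78/5.80)² = 6.37 × 2.843 = 18.11 mGy/h.

18.1 mGy/h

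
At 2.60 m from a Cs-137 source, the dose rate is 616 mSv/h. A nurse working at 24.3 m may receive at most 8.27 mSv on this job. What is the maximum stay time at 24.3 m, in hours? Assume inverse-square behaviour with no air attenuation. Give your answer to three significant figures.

Intensity scales as (d₁/d₂)², so rate at 24.3 m:
(2.60/24.3)² = 0.01145, so 616 × 0.01145 = 7.053 mSv/h.
Stay time = 8.27 mSv ÷ 7.053 mSv/h = 1.173 h.

1.17 h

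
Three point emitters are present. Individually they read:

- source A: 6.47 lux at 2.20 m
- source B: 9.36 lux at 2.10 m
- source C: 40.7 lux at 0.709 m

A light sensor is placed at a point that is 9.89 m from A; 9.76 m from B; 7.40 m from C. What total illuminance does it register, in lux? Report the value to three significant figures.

By superposition, sum each source's inverse-square contribution:
A: 6.47 × (2.20/9.89)² = 0.3202 lux
B: 9.36 × (2.10/9.76)² = 0.4333 lux
C: 40.7 × (0.709/7.40)² = 0.3736 lux
Total = 0.3202 + 0.4333 + 0.3736 = 1.127 lux.

1.13 lux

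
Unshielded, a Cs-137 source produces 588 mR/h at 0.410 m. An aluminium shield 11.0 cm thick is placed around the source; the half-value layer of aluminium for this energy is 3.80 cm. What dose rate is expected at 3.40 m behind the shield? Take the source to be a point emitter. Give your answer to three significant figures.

1.15 mR/h

Distance alone: (0.410/3.40)² = 0.01454, so 588 × 0.01454 = 8.550 mR/h.
Shield: 11.0/3.80 = 2.895 half-value layers → attenuation 2^(−2.895) = 0.1344.
Combined: 8.550 × 0.1344 = 1.149 mR/h.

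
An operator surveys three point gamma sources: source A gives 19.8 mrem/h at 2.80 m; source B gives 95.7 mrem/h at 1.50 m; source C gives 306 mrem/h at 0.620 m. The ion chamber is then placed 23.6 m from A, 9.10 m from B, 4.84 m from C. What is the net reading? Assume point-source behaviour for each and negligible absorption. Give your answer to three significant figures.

Each source contributes Iᵢ·(dᵢ/rᵢ)²; contributions add.
A: 19.8 × (2.80/23.6)² = 0.2787 mrem/h
B: 95.7 × (1.50/9.10)² = 2.600 mrem/h
C: 306 × (0.620/4.84)² = 5.021 mrem/h
Total = 0.2787 + 2.600 + 5.021 = 7.900 mrem/h.

7.90 mrem/h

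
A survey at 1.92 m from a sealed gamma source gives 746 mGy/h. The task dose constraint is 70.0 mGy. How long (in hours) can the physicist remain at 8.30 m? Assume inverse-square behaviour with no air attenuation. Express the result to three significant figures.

1.75 h

Intensity scales as (d₁/d₂)², so rate at 8.30 m:
(1.92/8.30)² = 0.05351, so 746 × 0.05351 = 39.92 mGy/h.
Stay time = 70.0 mGy ÷ 39.92 mGy/h = 1.754 h.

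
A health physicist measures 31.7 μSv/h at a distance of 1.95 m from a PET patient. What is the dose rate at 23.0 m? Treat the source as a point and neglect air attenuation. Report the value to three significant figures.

0.228 μSv/h

Using I₁d₁² = I₂d₂², the rate at 23.0 m is
31.7 × (1.95/23.0)² = 31.7 × 0.007188 = 0.2279 μSv/h.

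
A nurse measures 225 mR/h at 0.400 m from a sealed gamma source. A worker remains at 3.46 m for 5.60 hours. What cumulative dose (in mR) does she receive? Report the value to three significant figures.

16.8 mR

Intensity scales as (d₁/d₂)², so rate at 3.46 m:
225 × (0.400/3.46)² = 225 × 0.01336 = 3.006 mR/h.
Dose = rate × time = 3.006 mR/h × 5.600 h = 16.83 mR.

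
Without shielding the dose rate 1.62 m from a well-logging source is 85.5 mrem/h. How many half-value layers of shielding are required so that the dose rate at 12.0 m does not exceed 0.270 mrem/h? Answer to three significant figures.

At 12.0 m, distance alone gives 85.5 × (1.62/12.0)² = 85.5 × 0.01823 = 1.559 mrem/h.
Further attenuation needed: 1.559/0.270 = 5.774.
n = log₂(5.774) = 2.530 half-value layers.

2.53 half-value layers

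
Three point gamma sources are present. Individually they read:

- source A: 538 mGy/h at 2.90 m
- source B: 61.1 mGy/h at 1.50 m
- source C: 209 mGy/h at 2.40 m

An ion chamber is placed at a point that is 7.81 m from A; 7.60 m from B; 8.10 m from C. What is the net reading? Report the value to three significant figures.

By superposition, sum each source's inverse-square contribution:
A: 538 × (2.90/7.81)² = 74.18 mGy/h
B: 61.1 × (1.50/7.60)² = 2.380 mGy/h
C: 209 × (2.40/8.10)² = 18.35 mGy/h
Total = 74.18 + 2.380 + 18.35 = 94.91 mGy/h.

94.9 mGy/h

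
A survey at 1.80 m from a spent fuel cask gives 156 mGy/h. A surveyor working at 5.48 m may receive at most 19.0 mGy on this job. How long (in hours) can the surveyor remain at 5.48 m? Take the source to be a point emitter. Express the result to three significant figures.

Intensity scales as (d₁/d₂)², so rate at 5.48 m:
156 × (1.80/5.48)² = 156 × 0.1079 = 16.83 mGy/h.
Stay time = 19.0 mGy ÷ 16.83 mGy/h = 1.129 h.

1.13 h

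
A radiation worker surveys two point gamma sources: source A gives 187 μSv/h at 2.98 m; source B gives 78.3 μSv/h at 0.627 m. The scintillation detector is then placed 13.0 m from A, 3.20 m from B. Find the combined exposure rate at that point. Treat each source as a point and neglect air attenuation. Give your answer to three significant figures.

12.8 μSv/h

By superposition, sum each source's inverse-square contribution:
A: 187 × (2.98/13.0)² = 9.826 μSv/h
B: 78.3 × (0.627/3.20)² = 3.006 μSv/h
Total = 9.826 + 3.006 = 12.83 μSv/h.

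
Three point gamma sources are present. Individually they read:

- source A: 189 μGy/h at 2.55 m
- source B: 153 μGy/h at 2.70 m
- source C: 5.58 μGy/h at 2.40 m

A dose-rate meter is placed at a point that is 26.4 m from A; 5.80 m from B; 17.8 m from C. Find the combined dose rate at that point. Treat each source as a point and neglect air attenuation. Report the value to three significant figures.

Each source contributes Iᵢ·(dᵢ/rᵢ)²; contributions add.
A: 189 × (2.55/26.4)² = 1.763 μGy/h
B: 153 × (2.70/5.80)² = 33.16 μGy/h
C: 5.58 × (2.40/17.8)² = 0.1014 μGy/h
Total = 1.763 + 33.16 + 0.1014 = 35.02 μGy/h.

35.0 μGy/h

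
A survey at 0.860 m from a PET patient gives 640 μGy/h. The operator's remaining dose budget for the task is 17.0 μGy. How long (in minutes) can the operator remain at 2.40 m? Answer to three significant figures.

12.4 min

Using I₁d₁² = I₂d₂², rate at 2.40 m:
640 × (0.860/2.40)² = 640 × 0.1284 = 82.18 μGy/h.
Stay time = 17.0 μGy ÷ 82.18 μGy/h = 0.2069 h = 12.41 min.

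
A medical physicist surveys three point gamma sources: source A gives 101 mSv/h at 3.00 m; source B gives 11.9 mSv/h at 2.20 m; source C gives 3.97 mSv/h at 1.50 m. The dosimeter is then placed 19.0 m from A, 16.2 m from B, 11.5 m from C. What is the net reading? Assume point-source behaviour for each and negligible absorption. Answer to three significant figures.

2.81 mSv/h

Each source contributes Iᵢ·(dᵢ/rᵢ)²; contributions add.
A: 101 × (3.00/19.0)² = 2.518 mSv/h
B: 11.9 × (2.20/16.2)² = 0.2195 mSv/h
C: 3.97 × (1.50/11.5)² = 0.06754 mSv/h
Total = 2.518 + 0.2195 + 0.06754 = 2.805 mSv/h.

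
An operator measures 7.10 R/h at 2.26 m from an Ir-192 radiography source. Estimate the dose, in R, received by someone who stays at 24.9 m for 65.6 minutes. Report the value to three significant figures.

Since intensity falls as 1/r², rate at 24.9 m:
7.10 × (2.26/24.9)² = 7.10 × 0.008238 = 0.05849 R/h.
Dose = rate × time = 0.05849 R/h × 1.093 h = 0.06393 R.

0.0639 R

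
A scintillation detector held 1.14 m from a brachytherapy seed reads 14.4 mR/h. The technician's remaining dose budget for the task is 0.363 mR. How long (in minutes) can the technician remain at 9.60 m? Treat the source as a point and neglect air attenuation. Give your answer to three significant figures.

107 min

Since intensity falls as 1/r², rate at 9.60 m:
(1.14/9.60)² = 0.01410, so 14.4 × 0.01410 = 0.2030 mR/h.
Stay time = 0.363 mR ÷ 0.2030 mR/h = 1.788 h = 107.3 min.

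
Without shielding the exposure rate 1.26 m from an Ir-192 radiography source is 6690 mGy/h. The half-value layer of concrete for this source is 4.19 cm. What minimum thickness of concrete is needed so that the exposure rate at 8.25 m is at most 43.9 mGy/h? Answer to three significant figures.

7.67 cm

At 8.25 m, distance alone gives 6690 × (1.26/8.25)² = 6690 × 0.02333 = 156.1 mGy/h.
Further attenuation needed: 156.1/43.9 = 3.556.
n = log₂(3.556) = 1.830 half-value layers.
Thickness = 1.830 × 4.19 cm = 7.668 cm.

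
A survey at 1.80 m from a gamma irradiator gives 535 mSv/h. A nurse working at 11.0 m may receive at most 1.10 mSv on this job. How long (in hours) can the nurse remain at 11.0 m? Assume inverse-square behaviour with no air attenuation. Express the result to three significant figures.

By the inverse-square law, rate at 11.0 m:
535 × (1.80/11.0)² = 535 × 0.02678 = 14.33 mSv/h.
Stay time = 1.10 mSv ÷ 14.33 mSv/h = 0.07676 h.

0.0768 h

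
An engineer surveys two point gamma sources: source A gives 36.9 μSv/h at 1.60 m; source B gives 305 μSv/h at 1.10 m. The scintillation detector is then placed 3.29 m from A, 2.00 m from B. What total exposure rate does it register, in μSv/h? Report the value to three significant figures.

By superposition, sum each source's inverse-square contribution:
A: 36.9 × (1.60/3.29)² = 8.727 μSv/h
B: 305 × (1.10/2.00)² = 92.26 μSv/h
Total = 8.727 + 92.26 = 101.0 μSv/h.

101 μSv/h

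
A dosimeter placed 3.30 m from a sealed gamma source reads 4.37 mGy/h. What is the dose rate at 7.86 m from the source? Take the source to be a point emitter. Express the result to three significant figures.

Applying the 1/r² law, scaling from 3.30 m to 7.86 m:
(3.30/7.86)² = 0.1763, so 4.37 × 0.1763 = 0.7704 mGy/h.

0.770 mGy/h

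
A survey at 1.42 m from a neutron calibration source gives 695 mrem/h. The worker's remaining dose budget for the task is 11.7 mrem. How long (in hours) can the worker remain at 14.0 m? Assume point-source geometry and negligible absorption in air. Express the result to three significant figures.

1.64 h

Applying the 1/r² law, rate at 14.0 m:
695 × (1.42/14.0)² = 695 × 0.01029 = 7.152 mrem/h.
Stay time = 11.7 mrem ÷ 7.152 mrem/h = 1.636 h.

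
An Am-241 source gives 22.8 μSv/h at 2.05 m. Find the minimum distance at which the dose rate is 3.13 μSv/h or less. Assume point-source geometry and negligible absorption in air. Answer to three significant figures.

5.53 m

Since intensity falls as 1/r², d₂ = d₁·√(I₁/I₂).
I₁/I₂ = 22.8/3.13 = 7.284, so d₂ = 2.05 × √7.284 = 5.533 m.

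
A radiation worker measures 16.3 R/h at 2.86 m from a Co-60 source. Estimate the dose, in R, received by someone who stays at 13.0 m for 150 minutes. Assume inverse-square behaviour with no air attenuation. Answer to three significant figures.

Applying the 1/r² law, rate at 13.0 m:
16.3 × (2.86/13.0)² = 16.3 × 0.04840 = 0.7889 R/h.
Dose = rate × time = 0.7889 R/h × 2.500 h = 1.972 R.

1.97 R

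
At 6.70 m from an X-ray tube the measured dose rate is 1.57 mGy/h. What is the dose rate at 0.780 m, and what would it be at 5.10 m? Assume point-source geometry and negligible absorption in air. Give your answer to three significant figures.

Intensity scales as (d₁/d₂)², so
At 0.780 m: (6.70/0.780)² = 73.78, so 1.57 × 73.78 = 115.8 mGy/h
At 5.10 m: (0.780/5.10)² = 0.02339, so 115.8 × 0.02339 = 2.709 mGy/h.

116 mGy/h; 2.71 mGy/h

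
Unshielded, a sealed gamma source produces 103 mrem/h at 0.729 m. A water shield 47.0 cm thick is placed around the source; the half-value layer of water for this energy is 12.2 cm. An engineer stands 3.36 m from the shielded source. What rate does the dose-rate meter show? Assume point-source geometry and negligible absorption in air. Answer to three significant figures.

Distance alone: 103 × (0.729/3.36)² = 103 × 0.04707 = 4.848 mrem/h.
Shield: 47.0/12.2 = 3.852 half-value layers → attenuation 2^(−3.852) = 0.06925.
Combined: 4.848 × 0.06925 = 0.3357 mrem/h.

0.336 mrem/h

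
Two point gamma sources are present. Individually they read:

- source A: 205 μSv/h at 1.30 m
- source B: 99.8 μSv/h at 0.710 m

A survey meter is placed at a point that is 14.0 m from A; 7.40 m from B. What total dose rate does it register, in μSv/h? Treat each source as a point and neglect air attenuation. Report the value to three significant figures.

Each source contributes Iᵢ·(dᵢ/rᵢ)²; contributions add.
A: 205 × (1.30/14.0)² = 1.768 μSv/h
B: 99.8 × (0.710/7.40)² = 0.9187 μSv/h
Total = 1.768 + 0.9187 = 2.687 μSv/h.

2.69 μSv/h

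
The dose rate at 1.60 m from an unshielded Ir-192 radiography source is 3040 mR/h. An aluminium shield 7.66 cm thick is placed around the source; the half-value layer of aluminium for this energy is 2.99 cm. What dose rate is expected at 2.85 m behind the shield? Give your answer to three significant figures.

162 mR/h

Distance alone: (1.60/2.85)² = 0.3152, so 3040 × 0.3152 = 958.2 mR/h.
Shield: 7.66/2.99 = 2.562 half-value layers → attenuation 2^(−2.562) = 0.1693.
Combined: 958.2 × 0.1693 = 162.2 mR/h.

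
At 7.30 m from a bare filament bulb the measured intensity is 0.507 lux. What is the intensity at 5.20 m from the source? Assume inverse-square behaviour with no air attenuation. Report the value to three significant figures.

0.999 lux

Applying the 1/r² law, scaling from 7.30 m to 5.20 m:
(7.30/5.20)² = 1.971, so 0.507 × 1.971 = 0.9993 lux.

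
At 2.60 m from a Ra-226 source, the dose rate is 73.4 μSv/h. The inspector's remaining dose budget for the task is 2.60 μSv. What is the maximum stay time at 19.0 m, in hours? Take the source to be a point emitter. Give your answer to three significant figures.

Intensity scales as (d₁/d₂)², so rate at 19.0 m:
(2.60/19.0)² = 0.01873, so 73.4 × 0.01873 = 1.375 μSv/h.
Stay time = 2.60 μSv ÷ 1.375 μSv/h = 1.891 h.

1.89 h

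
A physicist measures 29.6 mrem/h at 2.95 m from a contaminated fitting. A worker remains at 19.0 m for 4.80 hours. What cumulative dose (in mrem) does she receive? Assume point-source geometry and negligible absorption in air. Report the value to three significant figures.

3.43 mrem

Applying the 1/r² law, rate at 19.0 m:
(2.95/19.0)² = 0.02411, so 29.6 × 0.02411 = 0.7137 mrem/h.
Dose = rate × time = 0.7137 mrem/h × 4.800 h = 3.426 mrem.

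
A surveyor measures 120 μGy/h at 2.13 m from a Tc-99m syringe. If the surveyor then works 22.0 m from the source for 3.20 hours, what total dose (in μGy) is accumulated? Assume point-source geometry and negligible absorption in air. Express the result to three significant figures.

3.60 μGy

Applying the 1/r² law, rate at 22.0 m:
(2.13/22.0)² = 0.009374, so 120 × 0.009374 = 1.125 μGy/h.
Dose = rate × time = 1.125 μGy/h × 3.200 h = 3.600 μGy.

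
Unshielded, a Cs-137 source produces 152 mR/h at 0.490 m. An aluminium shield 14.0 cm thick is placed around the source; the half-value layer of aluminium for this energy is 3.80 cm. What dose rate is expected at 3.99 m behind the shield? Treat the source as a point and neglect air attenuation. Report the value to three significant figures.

0.178 mR/h

Distance alone: (0.490/3.99)² = 0.01508, so 152 × 0.01508 = 2.292 mR/h.
Shield: 14.0/3.80 = 3.684 half-value layers → attenuation 2^(−3.684) = 0.07780.
Combined: 2.292 × 0.07780 = 0.1783 mR/h.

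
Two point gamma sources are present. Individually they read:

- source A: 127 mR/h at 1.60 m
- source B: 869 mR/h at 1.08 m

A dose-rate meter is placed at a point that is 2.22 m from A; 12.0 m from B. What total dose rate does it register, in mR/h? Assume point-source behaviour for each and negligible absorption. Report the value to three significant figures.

73.0 mR/h

Each source contributes Iᵢ·(dᵢ/rᵢ)²; contributions add.
A: 127 × (1.60/2.22)² = 65.97 mR/h
B: 869 × (1.08/12.0)² = 7.039 mR/h
Total = 65.97 + 7.039 = 73.01 mR/h.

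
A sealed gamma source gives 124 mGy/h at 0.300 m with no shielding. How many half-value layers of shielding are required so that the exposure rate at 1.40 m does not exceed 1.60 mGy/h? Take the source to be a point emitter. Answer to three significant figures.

At 1.40 m, distance alone gives (0.300/1.40)² = 0.04592, so 124 × 0.04592 = 5.694 mGy/h.
Further attenuation needed: 5.694/1.60 = 3.559.
n = log₂(3.559) = 1.831 half-value layers.

1.83 half-value layers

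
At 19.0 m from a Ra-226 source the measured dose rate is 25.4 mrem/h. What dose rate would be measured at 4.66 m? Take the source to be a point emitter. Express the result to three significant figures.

By the inverse-square law, scaling from 19.0 m to 4.66 m:
(19.0/4.66)² = 16.62, so 25.4 × 16.62 = 422.1 mrem/h.

422 mrem/h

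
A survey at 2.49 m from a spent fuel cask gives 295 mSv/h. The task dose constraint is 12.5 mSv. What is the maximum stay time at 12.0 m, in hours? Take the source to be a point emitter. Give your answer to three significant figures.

0.984 h

Using I₁d₁² = I₂d₂², rate at 12.0 m:
295 × (2.49/12.0)² = 295 × 0.04306 = 12.70 mSv/h.
Stay time = 12.5 mSv ÷ 12.70 mSv/h = 0.9843 h.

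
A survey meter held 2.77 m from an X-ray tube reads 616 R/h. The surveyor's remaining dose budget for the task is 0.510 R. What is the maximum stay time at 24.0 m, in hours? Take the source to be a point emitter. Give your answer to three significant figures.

Since intensity falls as 1/r², rate at 24.0 m:
616 × (2.77/24.0)² = 616 × 0.01332 = 8.205 R/h.
Stay time = 0.510 R ÷ 8.205 R/h = 0.06216 h.

0.0622 h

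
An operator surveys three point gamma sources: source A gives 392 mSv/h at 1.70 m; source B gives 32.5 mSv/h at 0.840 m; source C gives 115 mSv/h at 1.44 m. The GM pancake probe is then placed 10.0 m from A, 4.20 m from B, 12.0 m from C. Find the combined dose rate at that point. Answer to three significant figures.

Each source contributes Iᵢ·(dᵢ/rᵢ)²; contributions add.
A: 392 × (1.70/10.0)² = 11.33 mSv/h
B: 32.5 × (0.840/4.20)² = 1.300 mSv/h
C: 115 × (1.44/12.0)² = 1.656 mSv/h
Total = 11.33 + 1.300 + 1.656 = 14.29 mSv/h.

14.3 mSv/h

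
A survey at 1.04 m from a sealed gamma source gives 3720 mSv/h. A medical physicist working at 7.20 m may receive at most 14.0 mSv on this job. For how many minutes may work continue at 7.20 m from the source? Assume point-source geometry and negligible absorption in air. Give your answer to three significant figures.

By the inverse-square law, rate at 7.20 m:
3720 × (1.04/7.20)² = 3720 × 0.02086 = 77.60 mSv/h.
Stay time = 14.0 mSv ÷ 77.60 mSv/h = 0.1804 h = 10.82 min.

10.8 min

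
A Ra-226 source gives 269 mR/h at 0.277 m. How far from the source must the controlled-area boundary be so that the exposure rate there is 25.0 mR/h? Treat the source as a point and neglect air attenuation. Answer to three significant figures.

By the inverse-square law, d₂ = d₁·√(I₁/I₂).
I₁/I₂ = 269/25.0 = 10.76, so d₂ = 0.277 × √10.76 = 0.9086 m.

0.909 m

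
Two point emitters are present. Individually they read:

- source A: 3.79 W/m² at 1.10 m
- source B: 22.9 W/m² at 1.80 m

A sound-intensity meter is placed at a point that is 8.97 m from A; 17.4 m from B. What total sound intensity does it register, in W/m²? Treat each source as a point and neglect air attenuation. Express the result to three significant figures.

By superposition, sum each source's inverse-square contribution:
A: 3.79 × (1.10/8.97)² = 0.05700 W/m²
B: 22.9 × (1.80/17.4)² = 0.2451 W/m²
Total = 0.05700 + 0.2451 = 0.3021 W/m².

0.302 W/m²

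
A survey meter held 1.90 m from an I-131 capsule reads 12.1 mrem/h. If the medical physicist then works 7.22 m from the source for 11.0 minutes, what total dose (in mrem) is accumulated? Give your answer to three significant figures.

Intensity scales as (d₁/d₂)², so rate at 7.22 m:
(1.90/7.22)² = 0.06925, so 12.1 × 0.06925 = 0.8379 mrem/h.
Dose = rate × time = 0.8379 mrem/h × 0.1833 h = 0.1536 mrem.

0.154 mrem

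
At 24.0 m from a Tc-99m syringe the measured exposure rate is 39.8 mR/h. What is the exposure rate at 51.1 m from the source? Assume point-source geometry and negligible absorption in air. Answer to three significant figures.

8.78 mR/h

Applying the 1/r² law, scaling from 24.0 m to 51.1 m:
39.8 × (24.0/51.1)² = 39.8 × 0.2206 = 8.780 mR/h.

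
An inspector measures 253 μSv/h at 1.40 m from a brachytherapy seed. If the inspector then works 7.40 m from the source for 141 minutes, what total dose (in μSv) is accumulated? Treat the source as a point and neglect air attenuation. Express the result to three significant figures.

By the inverse-square law, rate at 7.40 m:
253 × (1.40/7.40)² = 253 × 0.03579 = 9.055 μSv/h.
Dose = rate × time = 9.055 μSv/h × 2.350 h = 21.28 μSv.

21.3 μSv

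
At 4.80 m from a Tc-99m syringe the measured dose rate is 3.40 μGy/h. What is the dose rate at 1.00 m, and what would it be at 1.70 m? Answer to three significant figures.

78.3 μGy/h; 27.1 μGy/h

Applying the 1/r² law,
At 1.00 m: 3.40 × (4.80/1.00)² = 3.40 × 23.04 = 78.34 μGy/h
At 1.70 m: 78.34 × (1.00/1.70)² = 78.34 × 0.3460 = 27.11 μGy/h.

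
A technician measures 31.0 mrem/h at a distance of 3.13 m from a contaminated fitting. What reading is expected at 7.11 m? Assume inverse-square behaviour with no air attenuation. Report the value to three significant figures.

Using I₁d₁² = I₂d₂², the rate at 7.11 m is
(3.13/7.11)² = 0.1938, so 31.0 × 0.1938 = 6.008 mrem/h.

6.01 mrem/h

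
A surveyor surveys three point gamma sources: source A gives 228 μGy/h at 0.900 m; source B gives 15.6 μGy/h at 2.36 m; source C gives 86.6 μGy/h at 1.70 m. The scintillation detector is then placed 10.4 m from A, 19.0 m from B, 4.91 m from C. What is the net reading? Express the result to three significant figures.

12.3 μGy/h

Each source contributes Iᵢ·(dᵢ/rᵢ)²; contributions add.
A: 228 × (0.900/10.4)² = 1.707 μGy/h
B: 15.6 × (2.36/19.0)² = 0.2407 μGy/h
C: 86.6 × (1.70/4.91)² = 10.38 μGy/h
Total = 1.707 + 0.2407 + 10.38 = 12.33 μGy/h.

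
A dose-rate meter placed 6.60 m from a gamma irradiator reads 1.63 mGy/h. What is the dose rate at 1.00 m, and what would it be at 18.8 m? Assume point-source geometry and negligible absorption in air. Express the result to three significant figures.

Using I₁d₁² = I₂d₂²,
At 1.00 m: 1.63 × (6.60/1.00)² = 1.63 × 43.56 = 71.00 mGy/h
At 18.8 m: 71.00 × (1.00/18.8)² = 71.00 × 0.002829 = 0.2009 mGy/h.

71.0 mGy/h; 0.201 mGy/h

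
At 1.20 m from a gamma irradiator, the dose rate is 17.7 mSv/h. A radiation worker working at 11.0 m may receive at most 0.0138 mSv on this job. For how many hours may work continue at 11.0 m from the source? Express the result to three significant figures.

0.0655 h

Using I₁d₁² = I₂d₂², rate at 11.0 m:
17.7 × (1.20/11.0)² = 17.7 × 0.01190 = 0.2106 mSv/h.
Stay time = 0.0138 mSv ÷ 0.2106 mSv/h = 0.06553 h.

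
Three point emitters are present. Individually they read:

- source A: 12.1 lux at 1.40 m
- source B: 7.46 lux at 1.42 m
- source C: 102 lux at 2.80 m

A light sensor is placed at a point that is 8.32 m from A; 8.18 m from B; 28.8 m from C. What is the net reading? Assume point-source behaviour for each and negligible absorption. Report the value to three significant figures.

By superposition, sum each source's inverse-square contribution:
A: 12.1 × (1.40/8.32)² = 0.3426 lux
B: 7.46 × (1.42/8.18)² = 0.2248 lux
C: 102 × (2.80/28.8)² = 0.9641 lux
Total = 0.3426 + 0.2248 + 0.9641 = 1.531 lux.

1.53 lux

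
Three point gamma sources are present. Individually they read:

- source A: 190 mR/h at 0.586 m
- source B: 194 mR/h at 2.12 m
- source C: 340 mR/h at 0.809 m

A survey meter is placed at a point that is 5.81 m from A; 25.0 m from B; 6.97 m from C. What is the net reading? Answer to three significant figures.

By superposition, sum each source's inverse-square contribution:
A: 190 × (0.586/5.81)² = 1.933 mR/h
B: 194 × (2.12/25.0)² = 1.395 mR/h
C: 340 × (0.809/6.97)² = 4.580 mR/h
Total = 1.933 + 1.395 + 4.580 = 7.908 mR/h.

7.91 mR/h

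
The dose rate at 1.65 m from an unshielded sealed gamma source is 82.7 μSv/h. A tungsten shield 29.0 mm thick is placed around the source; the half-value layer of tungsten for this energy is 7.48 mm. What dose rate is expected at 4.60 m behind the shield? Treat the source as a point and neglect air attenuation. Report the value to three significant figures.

Distance alone: 82.7 × (1.65/4.60)² = 82.7 × 0.1287 = 10.64 μSv/h.
Shield: 29.0/7.48 = 3.877 half-value layers → attenuation 2^(−3.877) = 0.06806.
Combined: 10.64 × 0.06806 = 0.7242 μSv/h.

0.724 μSv/h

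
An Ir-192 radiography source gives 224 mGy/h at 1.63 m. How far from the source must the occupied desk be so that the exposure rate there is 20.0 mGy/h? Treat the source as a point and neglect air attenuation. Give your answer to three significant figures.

5.46 m

Using I₁d₁² = I₂d₂², d₂ = d₁·√(I₁/I₂).
I₁/I₂ = 224/20.0 = 11.20, so d₂ = 1.63 × √11.20 = 5.455 m.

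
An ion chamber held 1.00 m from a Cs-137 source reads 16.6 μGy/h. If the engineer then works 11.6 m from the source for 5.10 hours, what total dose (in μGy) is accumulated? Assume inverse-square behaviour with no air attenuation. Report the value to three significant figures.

0.629 μGy

By the inverse-square law, rate at 11.6 m:
16.6 × (1.00/11.6)² = 16.6 × 0.007432 = 0.1234 μGy/h.
Dose = rate × time = 0.1234 μGy/h × 5.100 h = 0.6293 μGy.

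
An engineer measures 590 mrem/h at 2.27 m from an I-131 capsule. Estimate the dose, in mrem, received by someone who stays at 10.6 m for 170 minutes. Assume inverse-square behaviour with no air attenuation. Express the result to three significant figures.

76.7 mrem

Using I₁d₁² = I₂d₂², rate at 10.6 m:
(2.27/10.6)² = 0.04586, so 590 × 0.04586 = 27.06 mrem/h.
Dose = rate × time = 27.06 mrem/h × 2.833 h = 76.66 mrem.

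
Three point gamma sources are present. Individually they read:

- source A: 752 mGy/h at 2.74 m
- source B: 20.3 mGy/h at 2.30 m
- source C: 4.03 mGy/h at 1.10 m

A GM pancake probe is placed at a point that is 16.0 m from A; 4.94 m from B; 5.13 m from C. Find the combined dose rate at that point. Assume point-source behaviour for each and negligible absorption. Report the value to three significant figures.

26.6 mGy/h

Each source contributes Iᵢ·(dᵢ/rᵢ)²; contributions add.
A: 752 × (2.74/16.0)² = 22.05 mGy/h
B: 20.3 × (2.30/4.94)² = 4.400 mGy/h
C: 4.03 × (1.10/5.13)² = 0.1853 mGy/h
Total = 22.05 + 4.400 + 0.1853 = 26.64 mGy/h.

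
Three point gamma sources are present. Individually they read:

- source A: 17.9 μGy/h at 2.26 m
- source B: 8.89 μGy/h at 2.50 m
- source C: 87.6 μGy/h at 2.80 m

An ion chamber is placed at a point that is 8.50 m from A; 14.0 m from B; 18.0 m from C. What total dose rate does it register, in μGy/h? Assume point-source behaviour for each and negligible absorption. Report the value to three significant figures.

Each source contributes Iᵢ·(dᵢ/rᵢ)²; contributions add.
A: 17.9 × (2.26/8.50)² = 1.265 μGy/h
B: 8.89 × (2.50/14.0)² = 0.2835 μGy/h
C: 87.6 × (2.80/18.0)² = 2.120 μGy/h
Total = 1.265 + 0.2835 + 2.120 = 3.668 μGy/h.

3.67 μGy/h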